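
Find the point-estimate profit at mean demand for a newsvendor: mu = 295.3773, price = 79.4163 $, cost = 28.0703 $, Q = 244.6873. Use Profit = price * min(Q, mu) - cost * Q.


Sales at mu = min(244.6873, 295.3773) = 244.6873
Revenue = 79.4163 * 244.6873 = 19432.1600
Total cost = 28.0703 * 244.6873 = 6868.4459
Profit = 19432.1600 - 6868.4459 = 12563.7141

12563.7141 $


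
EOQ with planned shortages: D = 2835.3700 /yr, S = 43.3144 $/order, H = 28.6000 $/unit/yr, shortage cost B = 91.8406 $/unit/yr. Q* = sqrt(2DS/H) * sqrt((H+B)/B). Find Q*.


sqrt(2DS/H) = 92.6730
sqrt((H+B)/B) = 1.1452
Q* = 92.6730 * 1.1452 = 106.1261

106.1261 units


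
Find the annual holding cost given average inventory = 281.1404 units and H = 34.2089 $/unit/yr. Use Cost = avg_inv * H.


Cost = 281.1404 * 34.2089 = 9617.5038

9617.5038 $/yr


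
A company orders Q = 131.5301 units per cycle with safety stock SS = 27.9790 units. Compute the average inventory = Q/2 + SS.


Q/2 = 65.7651
Avg = 65.7651 + 27.9790 = 93.7441

93.7441 units


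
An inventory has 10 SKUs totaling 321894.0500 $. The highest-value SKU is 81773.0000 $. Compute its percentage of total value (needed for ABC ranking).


Top item = 81773.0000
Total = 321894.0500
Percentage = 81773.0000 / 321894.0500 * 100 = 25.4037

25.4037%


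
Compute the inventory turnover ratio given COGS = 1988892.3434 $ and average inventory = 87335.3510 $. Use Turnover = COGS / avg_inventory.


Turnover = 1988892.3434 / 87335.3510 = 22.7731

22.7731


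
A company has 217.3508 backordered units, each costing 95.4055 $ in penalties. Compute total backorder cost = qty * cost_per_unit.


Total = 217.3508 * 95.4055 = 20736.4617

20736.4617 $


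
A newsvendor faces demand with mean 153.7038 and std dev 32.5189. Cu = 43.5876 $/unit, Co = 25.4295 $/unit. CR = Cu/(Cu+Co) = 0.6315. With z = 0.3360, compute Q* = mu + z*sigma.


CR = Cu/(Cu+Co) = 43.5876/(43.5876+25.4295) = 0.6315
z = 0.3360
Q* = 153.7038 + 0.3360 * 32.5189 = 164.6302

164.6302 units


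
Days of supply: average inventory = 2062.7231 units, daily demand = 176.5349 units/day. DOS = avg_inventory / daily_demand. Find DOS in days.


DOS = 2062.7231 / 176.5349 = 11.6845

11.6845 days


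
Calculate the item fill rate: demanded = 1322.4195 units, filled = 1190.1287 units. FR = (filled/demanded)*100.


FR = 1190.1287 / 1322.4195 * 100 = 89.9963

89.9963%


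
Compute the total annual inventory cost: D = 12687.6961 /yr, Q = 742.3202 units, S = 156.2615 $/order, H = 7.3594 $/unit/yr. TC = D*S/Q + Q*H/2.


Ordering cost = D*S/Q = 2670.8130
Holding cost = Q*H/2 = 2731.5156
TC = 2670.8130 + 2731.5156 = 5402.3286

5402.3286 $/yr


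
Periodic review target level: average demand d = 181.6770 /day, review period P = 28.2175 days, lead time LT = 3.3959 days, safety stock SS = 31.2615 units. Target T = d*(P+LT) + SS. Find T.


P + LT = 31.6134
d*(P+LT) = 181.6770 * 31.6134 = 5743.4277
T = 5743.4277 + 31.2615 = 5774.6892

5774.6892 units


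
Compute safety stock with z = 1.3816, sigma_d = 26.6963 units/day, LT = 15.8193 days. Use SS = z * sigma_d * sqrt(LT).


sqrt(LT) = sqrt(15.8193) = 3.9773
SS = 1.3816 * 26.6963 * 3.9773 = 146.6990

146.6990 units


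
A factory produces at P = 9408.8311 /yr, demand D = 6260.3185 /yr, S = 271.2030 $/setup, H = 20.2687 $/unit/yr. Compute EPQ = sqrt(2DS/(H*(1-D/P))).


1 - D/P = 1 - 0.6654 = 0.3346
H*(1-D/P) = 6.7826
2DS = 3395634.3163
EPQ = sqrt(500639.6660) = 707.5589

707.5589 units


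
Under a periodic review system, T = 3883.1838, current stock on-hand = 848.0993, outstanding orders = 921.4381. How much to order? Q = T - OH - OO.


Inventory position = OH + OO = 848.0993 + 921.4381 = 1769.5374
Q = 3883.1838 - 1769.5374 = 2113.6464

2113.6464 units


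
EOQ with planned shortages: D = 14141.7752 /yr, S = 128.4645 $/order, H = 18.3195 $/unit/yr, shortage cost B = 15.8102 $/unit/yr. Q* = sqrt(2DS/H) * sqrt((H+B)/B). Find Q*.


sqrt(2DS/H) = 445.3503
sqrt((H+B)/B) = 1.4693
Q* = 445.3503 * 1.4693 = 654.3337

654.3337 units


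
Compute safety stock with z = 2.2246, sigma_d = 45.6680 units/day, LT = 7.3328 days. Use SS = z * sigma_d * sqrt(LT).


sqrt(LT) = sqrt(7.3328) = 2.7079
SS = 2.2246 * 45.6680 * 2.7079 = 275.1052

275.1052 units


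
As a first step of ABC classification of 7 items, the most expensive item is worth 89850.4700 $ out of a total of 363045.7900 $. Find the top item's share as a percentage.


Top item = 89850.4700
Total = 363045.7900
Percentage = 89850.4700 / 363045.7900 * 100 = 24.7491

24.7491%


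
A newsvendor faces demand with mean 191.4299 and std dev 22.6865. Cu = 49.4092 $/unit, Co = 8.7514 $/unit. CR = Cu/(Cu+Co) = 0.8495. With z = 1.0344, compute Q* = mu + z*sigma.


CR = Cu/(Cu+Co) = 49.4092/(49.4092+8.7514) = 0.8495
z = 1.0344
Q* = 191.4299 + 1.0344 * 22.6865 = 214.8968

214.8968 units


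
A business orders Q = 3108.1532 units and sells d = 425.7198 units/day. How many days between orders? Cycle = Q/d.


Cycle = 3108.1532 / 425.7198 = 7.3009

7.3009 days


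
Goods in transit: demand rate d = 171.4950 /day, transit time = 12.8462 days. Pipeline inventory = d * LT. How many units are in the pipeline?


Pipeline = 171.4950 * 12.8462 = 2203.0591

2203.0591 units


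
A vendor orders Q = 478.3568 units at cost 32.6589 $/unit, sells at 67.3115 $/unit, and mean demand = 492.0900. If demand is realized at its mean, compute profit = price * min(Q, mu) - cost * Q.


Sales at mu = min(478.3568, 492.0900) = 478.3568
Revenue = 67.3115 * 478.3568 = 32198.9137
Total cost = 32.6589 * 478.3568 = 15622.6069
Profit = 32198.9137 - 15622.6069 = 16576.3068

16576.3068 $


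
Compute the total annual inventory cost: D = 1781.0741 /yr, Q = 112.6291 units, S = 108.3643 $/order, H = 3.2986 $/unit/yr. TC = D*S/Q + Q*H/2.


Ordering cost = D*S/Q = 1713.6322
Holding cost = Q*H/2 = 185.7592
TC = 1713.6322 + 185.7592 = 1899.3913

1899.3913 $/yr


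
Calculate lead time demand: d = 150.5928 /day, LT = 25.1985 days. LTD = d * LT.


LTD = 150.5928 * 25.1985 = 3794.7127

3794.7127 units


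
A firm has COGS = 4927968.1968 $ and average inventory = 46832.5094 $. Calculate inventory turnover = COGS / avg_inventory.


Turnover = 4927968.1968 / 46832.5094 = 105.2254

105.2254


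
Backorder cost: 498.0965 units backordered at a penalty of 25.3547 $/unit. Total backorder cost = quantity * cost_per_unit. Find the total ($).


Total = 498.0965 * 25.3547 = 12629.0873

12629.0873 $


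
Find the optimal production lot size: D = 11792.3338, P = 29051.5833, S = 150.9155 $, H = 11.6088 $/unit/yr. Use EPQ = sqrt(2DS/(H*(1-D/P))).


1 - D/P = 1 - 0.4059 = 0.5941
H*(1-D/P) = 6.8967
2DS = 3559291.9032
EPQ = sqrt(516088.4941) = 718.3930

718.3930 units


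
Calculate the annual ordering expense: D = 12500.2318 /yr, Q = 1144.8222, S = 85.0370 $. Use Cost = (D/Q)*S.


Number of orders = D/Q = 10.9189
Cost = 10.9189 * 85.0370 = 928.5129

928.5129 $/yr


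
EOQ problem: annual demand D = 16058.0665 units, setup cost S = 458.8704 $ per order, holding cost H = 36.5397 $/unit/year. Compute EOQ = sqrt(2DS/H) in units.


2*D*S = 2 * 16058.0665 * 458.8704 = 14737142.7962
2*D*S/H = 403318.6588
EOQ = sqrt(403318.6588) = 635.0737

635.0737 units


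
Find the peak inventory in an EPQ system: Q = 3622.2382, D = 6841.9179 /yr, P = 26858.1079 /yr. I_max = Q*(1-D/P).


D/P = 0.2547
1 - D/P = 0.7453
I_max = 3622.2382 * 0.7453 = 2699.4980

2699.4980 units


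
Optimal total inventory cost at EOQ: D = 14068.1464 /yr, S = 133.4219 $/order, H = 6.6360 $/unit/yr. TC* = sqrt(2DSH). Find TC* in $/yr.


2*D*S*H = 24911528.3678
TC* = sqrt(24911528.3678) = 4991.1450

4991.1450 $/yr


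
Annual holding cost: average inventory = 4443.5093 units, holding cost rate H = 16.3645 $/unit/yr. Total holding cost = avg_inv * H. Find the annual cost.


Cost = 4443.5093 * 16.3645 = 72715.8079

72715.8079 $/yr


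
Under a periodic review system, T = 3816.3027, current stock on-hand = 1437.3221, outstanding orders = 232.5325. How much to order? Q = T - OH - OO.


Inventory position = OH + OO = 1437.3221 + 232.5325 = 1669.8546
Q = 3816.3027 - 1669.8546 = 2146.4481

2146.4481 units


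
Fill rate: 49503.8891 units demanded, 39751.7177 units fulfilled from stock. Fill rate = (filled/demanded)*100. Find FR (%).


FR = 39751.7177 / 49503.8891 * 100 = 80.3002

80.3002%


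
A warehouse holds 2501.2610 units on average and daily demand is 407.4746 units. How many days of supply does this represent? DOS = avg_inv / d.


DOS = 2501.2610 / 407.4746 = 6.1384

6.1384 days


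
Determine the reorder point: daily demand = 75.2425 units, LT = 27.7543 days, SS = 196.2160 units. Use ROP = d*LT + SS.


d*LT = 75.2425 * 27.7543 = 2088.3029
ROP = 2088.3029 + 196.2160 = 2284.5189

2284.5189 units


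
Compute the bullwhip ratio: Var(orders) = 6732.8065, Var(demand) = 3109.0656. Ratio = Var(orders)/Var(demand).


BW = 6732.8065 / 3109.0656 = 2.1655

2.1655


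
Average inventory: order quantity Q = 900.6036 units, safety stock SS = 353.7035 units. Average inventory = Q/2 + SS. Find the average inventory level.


Q/2 = 450.3018
Avg = 450.3018 + 353.7035 = 804.0053

804.0053 units


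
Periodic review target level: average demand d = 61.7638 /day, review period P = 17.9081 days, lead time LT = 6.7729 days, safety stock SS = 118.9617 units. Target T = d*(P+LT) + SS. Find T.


P + LT = 24.6810
d*(P+LT) = 61.7638 * 24.6810 = 1524.3923
T = 1524.3923 + 118.9617 = 1643.3540

1643.3540 units


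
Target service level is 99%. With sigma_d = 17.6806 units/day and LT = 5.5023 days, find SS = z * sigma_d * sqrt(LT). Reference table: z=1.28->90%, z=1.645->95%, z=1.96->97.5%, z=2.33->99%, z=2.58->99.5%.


From the table, SL = 99% corresponds to z = 2.33
sqrt(LT) = sqrt(5.5023) = 2.3457
SS = 2.33 * 17.6806 * 2.3457 = 96.6329

96.6329 units


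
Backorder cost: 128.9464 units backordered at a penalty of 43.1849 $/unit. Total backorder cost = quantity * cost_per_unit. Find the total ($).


Total = 128.9464 * 43.1849 = 5568.5374

5568.5374 $


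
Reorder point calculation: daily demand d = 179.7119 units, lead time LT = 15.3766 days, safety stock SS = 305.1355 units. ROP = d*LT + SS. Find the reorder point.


d*LT = 179.7119 * 15.3766 = 2763.3580
ROP = 2763.3580 + 305.1355 = 3068.4935

3068.4935 units


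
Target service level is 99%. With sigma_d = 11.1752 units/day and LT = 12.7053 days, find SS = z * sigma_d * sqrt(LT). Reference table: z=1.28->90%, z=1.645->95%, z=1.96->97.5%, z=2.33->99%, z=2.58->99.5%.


From the table, SL = 99% corresponds to z = 2.33
sqrt(LT) = sqrt(12.7053) = 3.5644
SS = 2.33 * 11.1752 * 3.5644 = 92.8119

92.8119 units


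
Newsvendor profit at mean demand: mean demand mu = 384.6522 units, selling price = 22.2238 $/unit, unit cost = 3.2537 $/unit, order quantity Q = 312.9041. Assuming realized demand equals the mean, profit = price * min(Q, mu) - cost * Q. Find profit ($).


Sales at mu = min(312.9041, 384.6522) = 312.9041
Revenue = 22.2238 * 312.9041 = 6953.9181
Total cost = 3.2537 * 312.9041 = 1018.0961
Profit = 6953.9181 - 1018.0961 = 5935.8221

5935.8221 $


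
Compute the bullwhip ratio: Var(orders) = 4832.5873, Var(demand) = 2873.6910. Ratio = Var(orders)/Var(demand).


BW = 4832.5873 / 2873.6910 = 1.6817

1.6817


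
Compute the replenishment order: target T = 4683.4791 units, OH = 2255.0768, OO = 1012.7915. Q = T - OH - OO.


Inventory position = OH + OO = 2255.0768 + 1012.7915 = 3267.8683
Q = 4683.4791 - 3267.8683 = 1415.6108

1415.6108 units


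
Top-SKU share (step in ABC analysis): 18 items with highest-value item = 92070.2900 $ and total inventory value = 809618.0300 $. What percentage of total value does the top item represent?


Top item = 92070.2900
Total = 809618.0300
Percentage = 92070.2900 / 809618.0300 * 100 = 11.3721

11.3721%


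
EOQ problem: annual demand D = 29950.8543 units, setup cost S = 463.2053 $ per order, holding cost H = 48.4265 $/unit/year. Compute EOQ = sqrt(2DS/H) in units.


2*D*S = 2 * 29950.8543 * 463.2053 = 27746788.9026
2*D*S/H = 572967.0512
EOQ = sqrt(572967.0512) = 756.9459

756.9459 units


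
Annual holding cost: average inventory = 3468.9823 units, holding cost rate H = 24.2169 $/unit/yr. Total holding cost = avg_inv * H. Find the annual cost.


Cost = 3468.9823 * 24.2169 = 84007.9975

84007.9975 $/yr


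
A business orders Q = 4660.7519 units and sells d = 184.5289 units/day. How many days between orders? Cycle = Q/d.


Cycle = 4660.7519 / 184.5289 = 25.2576

25.2576 days


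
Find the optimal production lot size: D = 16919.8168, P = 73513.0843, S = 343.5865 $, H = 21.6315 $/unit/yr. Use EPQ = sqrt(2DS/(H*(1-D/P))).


1 - D/P = 1 - 0.2302 = 0.7698
H*(1-D/P) = 16.6528
2DS = 11626841.2699
EPQ = sqrt(698192.1837) = 835.5790

835.5790 units


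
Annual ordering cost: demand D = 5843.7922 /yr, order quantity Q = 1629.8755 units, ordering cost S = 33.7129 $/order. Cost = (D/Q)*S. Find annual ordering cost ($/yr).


Number of orders = D/Q = 3.5854
Cost = 3.5854 * 33.7129 = 120.8750

120.8750 $/yr


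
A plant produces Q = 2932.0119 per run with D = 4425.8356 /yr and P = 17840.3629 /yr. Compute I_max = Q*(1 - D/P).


D/P = 0.2481
1 - D/P = 0.7519
I_max = 2932.0119 * 0.7519 = 2204.6387

2204.6387 units


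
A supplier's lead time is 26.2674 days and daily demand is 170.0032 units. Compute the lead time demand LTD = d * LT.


LTD = 170.0032 * 26.2674 = 4465.5421

4465.5421 units


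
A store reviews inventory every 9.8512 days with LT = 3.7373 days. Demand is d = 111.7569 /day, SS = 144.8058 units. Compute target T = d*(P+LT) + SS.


P + LT = 13.5885
d*(P+LT) = 111.7569 * 13.5885 = 1518.6086
T = 1518.6086 + 144.8058 = 1663.4144

1663.4144 units


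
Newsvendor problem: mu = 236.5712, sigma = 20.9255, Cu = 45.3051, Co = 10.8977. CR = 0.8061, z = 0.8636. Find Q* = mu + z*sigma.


CR = Cu/(Cu+Co) = 45.3051/(45.3051+10.8977) = 0.8061
z = 0.8636
Q* = 236.5712 + 0.8636 * 20.9255 = 254.6425

254.6425 units


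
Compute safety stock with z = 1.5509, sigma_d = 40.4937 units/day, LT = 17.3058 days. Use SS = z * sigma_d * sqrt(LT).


sqrt(LT) = sqrt(17.3058) = 4.1600
SS = 1.5509 * 40.4937 * 4.1600 = 261.2565

261.2565 units


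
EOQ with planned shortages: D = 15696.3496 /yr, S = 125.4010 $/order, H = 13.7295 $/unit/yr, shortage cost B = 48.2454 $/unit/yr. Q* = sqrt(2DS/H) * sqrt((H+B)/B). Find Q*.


sqrt(2DS/H) = 535.4729
sqrt((H+B)/B) = 1.1334
Q* = 535.4729 * 1.1334 = 606.9004

606.9004 units


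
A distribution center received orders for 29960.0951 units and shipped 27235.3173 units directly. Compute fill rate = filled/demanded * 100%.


FR = 27235.3173 / 29960.0951 * 100 = 90.9053

90.9053%


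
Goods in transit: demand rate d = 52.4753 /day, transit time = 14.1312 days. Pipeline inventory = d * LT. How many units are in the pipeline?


Pipeline = 52.4753 * 14.1312 = 741.5390

741.5390 units


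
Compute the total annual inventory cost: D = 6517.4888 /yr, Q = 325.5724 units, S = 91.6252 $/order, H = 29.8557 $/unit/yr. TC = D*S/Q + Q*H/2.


Ordering cost = D*S/Q = 1834.2041
Holding cost = Q*H/2 = 4860.0960
TC = 1834.2041 + 4860.0960 = 6694.3000

6694.3000 $/yr


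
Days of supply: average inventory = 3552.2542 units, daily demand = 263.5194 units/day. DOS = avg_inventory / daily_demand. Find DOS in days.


DOS = 3552.2542 / 263.5194 = 13.4800

13.4800 days


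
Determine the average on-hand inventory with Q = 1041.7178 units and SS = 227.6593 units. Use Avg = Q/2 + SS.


Q/2 = 520.8589
Avg = 520.8589 + 227.6593 = 748.5182

748.5182 units


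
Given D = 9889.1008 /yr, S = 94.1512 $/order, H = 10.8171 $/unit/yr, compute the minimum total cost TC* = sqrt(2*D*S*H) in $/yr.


2*D*S*H = 20142969.8946
TC* = sqrt(20142969.8946) = 4488.0920

4488.0920 $/yr


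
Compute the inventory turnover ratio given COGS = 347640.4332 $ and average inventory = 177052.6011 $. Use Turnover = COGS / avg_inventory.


Turnover = 347640.4332 / 177052.6011 = 1.9635

1.9635


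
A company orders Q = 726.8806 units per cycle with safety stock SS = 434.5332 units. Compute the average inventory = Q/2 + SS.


Q/2 = 363.4403
Avg = 363.4403 + 434.5332 = 797.9735

797.9735 units


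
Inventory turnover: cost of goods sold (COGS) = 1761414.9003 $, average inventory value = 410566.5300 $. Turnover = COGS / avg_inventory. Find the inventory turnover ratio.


Turnover = 1761414.9003 / 410566.5300 = 4.2902

4.2902


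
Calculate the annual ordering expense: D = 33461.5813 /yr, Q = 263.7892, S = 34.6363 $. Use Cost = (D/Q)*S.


Number of orders = D/Q = 126.8497
Cost = 126.8497 * 34.6363 = 4393.6043

4393.6043 $/yr


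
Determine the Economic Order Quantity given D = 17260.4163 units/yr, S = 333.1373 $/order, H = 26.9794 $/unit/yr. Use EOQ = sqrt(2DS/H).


2*D*S = 2 * 17260.4163 * 333.1373 = 11500176.9661
2*D*S/H = 426257.6991
EOQ = sqrt(426257.6991) = 652.8841

652.8841 units


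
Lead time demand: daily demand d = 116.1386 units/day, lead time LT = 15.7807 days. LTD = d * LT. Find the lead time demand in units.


LTD = 116.1386 * 15.7807 = 1832.7484

1832.7484 units


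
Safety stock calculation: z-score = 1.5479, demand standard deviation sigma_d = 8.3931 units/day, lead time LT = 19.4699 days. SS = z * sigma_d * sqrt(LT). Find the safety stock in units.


sqrt(LT) = sqrt(19.4699) = 4.4125
SS = 1.5479 * 8.3931 * 4.4125 = 57.3254

57.3254 units


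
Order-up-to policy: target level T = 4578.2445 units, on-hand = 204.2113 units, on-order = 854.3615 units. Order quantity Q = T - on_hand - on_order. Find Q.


Inventory position = OH + OO = 204.2113 + 854.3615 = 1058.5728
Q = 4578.2445 - 1058.5728 = 3519.6717

3519.6717 units


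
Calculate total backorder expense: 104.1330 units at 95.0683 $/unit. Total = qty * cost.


Total = 104.1330 * 95.0683 = 9899.7473

9899.7473 $


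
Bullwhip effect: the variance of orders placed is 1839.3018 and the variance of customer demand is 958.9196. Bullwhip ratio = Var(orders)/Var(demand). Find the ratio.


BW = 1839.3018 / 958.9196 = 1.9181

1.9181


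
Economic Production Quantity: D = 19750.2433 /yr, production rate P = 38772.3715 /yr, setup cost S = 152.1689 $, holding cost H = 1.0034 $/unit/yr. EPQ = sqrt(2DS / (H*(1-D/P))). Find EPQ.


1 - D/P = 1 - 0.5094 = 0.4906
H*(1-D/P) = 0.4923
2DS = 6010745.5954
EPQ = sqrt(12210051.9345) = 3494.2885

3494.2885 units


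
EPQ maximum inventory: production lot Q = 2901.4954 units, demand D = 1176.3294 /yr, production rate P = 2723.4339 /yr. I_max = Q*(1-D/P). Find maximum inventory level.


D/P = 0.4319
1 - D/P = 0.5681
I_max = 2901.4954 * 0.5681 = 1648.2561

1648.2561 units


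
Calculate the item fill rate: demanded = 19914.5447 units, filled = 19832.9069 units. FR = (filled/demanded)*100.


FR = 19832.9069 / 19914.5447 * 100 = 99.5901

99.5901%


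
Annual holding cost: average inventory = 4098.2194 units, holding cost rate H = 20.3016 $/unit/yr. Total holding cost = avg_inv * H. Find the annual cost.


Cost = 4098.2194 * 20.3016 = 83200.4110

83200.4110 $/yr


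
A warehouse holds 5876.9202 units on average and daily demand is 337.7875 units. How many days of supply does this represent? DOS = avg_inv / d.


DOS = 5876.9202 / 337.7875 = 17.3983

17.3983 days


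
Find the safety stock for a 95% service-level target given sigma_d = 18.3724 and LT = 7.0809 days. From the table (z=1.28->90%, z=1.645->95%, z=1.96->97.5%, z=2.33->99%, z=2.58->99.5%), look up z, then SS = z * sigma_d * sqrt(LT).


From the table, SL = 95% corresponds to z = 1.645
sqrt(LT) = sqrt(7.0809) = 2.6610
SS = 1.645 * 18.3724 * 2.6610 = 80.4222

80.4222 units


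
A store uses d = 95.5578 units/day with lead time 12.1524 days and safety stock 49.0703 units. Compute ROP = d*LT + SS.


d*LT = 95.5578 * 12.1524 = 1161.2566
ROP = 1161.2566 + 49.0703 = 1210.3269

1210.3269 units


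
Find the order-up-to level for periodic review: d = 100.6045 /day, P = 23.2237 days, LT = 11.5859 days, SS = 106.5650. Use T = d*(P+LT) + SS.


P + LT = 34.8096
d*(P+LT) = 100.6045 * 34.8096 = 3502.0024
T = 3502.0024 + 106.5650 = 3608.5674

3608.5674 units


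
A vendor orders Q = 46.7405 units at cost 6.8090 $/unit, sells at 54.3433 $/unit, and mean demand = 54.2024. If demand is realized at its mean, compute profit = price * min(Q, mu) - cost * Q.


Sales at mu = min(46.7405, 54.2024) = 46.7405
Revenue = 54.3433 * 46.7405 = 2540.0330
Total cost = 6.8090 * 46.7405 = 318.2561
Profit = 2540.0330 - 318.2561 = 2221.7769

2221.7769 $


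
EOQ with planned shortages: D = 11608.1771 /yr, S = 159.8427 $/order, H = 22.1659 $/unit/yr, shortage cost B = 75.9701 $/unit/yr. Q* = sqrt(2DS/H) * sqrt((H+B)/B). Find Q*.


sqrt(2DS/H) = 409.1671
sqrt((H+B)/B) = 1.1366
Q* = 409.1671 * 1.1366 = 465.0435

465.0435 units


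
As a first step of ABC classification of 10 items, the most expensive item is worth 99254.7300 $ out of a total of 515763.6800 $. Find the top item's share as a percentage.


Top item = 99254.7300
Total = 515763.6800
Percentage = 99254.7300 / 515763.6800 * 100 = 19.2442

19.2442%


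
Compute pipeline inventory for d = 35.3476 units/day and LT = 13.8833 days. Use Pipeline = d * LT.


Pipeline = 35.3476 * 13.8833 = 490.7413

490.7413 units


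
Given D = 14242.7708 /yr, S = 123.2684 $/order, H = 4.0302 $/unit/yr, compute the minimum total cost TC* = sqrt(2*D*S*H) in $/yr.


2*D*S*H = 14151511.8322
TC* = sqrt(14151511.8322) = 3761.8495

3761.8495 $/yr


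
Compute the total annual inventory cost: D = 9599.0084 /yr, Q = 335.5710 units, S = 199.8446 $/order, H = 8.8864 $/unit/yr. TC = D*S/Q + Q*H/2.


Ordering cost = D*S/Q = 5716.5548
Holding cost = Q*H/2 = 1491.0091
TC = 5716.5548 + 1491.0091 = 7207.5638

7207.5638 $/yr


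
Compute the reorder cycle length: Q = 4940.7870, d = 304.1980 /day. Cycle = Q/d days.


Cycle = 4940.7870 / 304.1980 = 16.2420

16.2420 days


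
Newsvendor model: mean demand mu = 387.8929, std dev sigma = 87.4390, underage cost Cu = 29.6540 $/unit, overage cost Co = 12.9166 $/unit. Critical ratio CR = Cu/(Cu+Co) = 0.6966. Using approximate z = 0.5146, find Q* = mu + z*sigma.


CR = Cu/(Cu+Co) = 29.6540/(29.6540+12.9166) = 0.6966
z = 0.5146
Q* = 387.8929 + 0.5146 * 87.4390 = 432.8890

432.8890 units


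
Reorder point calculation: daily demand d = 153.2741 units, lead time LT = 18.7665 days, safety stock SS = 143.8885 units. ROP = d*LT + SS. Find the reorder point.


d*LT = 153.2741 * 18.7665 = 2876.4184
ROP = 2876.4184 + 143.8885 = 3020.3069

3020.3069 units


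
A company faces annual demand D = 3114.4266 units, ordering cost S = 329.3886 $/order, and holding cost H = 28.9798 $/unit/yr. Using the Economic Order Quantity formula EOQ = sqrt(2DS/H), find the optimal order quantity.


2*D*S = 2 * 3114.4266 * 329.3886 = 2051713.2352
2*D*S/H = 70798.0467
EOQ = sqrt(70798.0467) = 266.0790

266.0790 units


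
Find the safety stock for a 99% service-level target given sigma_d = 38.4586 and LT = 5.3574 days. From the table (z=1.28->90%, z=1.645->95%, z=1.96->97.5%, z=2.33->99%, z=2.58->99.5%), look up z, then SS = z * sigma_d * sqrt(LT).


From the table, SL = 99% corresponds to z = 2.33
sqrt(LT) = sqrt(5.3574) = 2.3146
SS = 2.33 * 38.4586 * 2.3146 = 207.4084

207.4084 units


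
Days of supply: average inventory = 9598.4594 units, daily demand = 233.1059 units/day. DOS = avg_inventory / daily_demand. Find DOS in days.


DOS = 9598.4594 / 233.1059 = 41.1764

41.1764 days


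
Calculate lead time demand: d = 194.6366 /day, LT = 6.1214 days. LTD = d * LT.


LTD = 194.6366 * 6.1214 = 1191.4485

1191.4485 units


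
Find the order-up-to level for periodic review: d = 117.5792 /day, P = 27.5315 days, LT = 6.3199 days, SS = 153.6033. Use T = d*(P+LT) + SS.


P + LT = 33.8514
d*(P+LT) = 117.5792 * 33.8514 = 3980.2205
T = 3980.2205 + 153.6033 = 4133.8238

4133.8238 units


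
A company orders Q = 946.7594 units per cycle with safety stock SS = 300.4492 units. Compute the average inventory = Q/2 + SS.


Q/2 = 473.3797
Avg = 473.3797 + 300.4492 = 773.8289

773.8289 units


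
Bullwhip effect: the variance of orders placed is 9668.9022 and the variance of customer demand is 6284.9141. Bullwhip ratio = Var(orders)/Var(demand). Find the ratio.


BW = 9668.9022 / 6284.9141 = 1.5384

1.5384


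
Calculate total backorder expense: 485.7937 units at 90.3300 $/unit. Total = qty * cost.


Total = 485.7937 * 90.3300 = 43881.7449

43881.7449 $


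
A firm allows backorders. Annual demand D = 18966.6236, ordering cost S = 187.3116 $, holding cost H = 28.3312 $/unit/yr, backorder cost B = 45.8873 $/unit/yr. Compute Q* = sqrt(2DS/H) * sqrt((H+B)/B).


sqrt(2DS/H) = 500.7949
sqrt((H+B)/B) = 1.2718
Q* = 500.7949 * 1.2718 = 636.8977

636.8977 units


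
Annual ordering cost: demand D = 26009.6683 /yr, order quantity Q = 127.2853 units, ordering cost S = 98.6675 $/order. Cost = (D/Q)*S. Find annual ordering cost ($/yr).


Number of orders = D/Q = 204.3415
Cost = 204.3415 * 98.6675 = 20161.8643

20161.8643 $/yr


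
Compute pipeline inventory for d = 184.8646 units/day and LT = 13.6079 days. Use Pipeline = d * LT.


Pipeline = 184.8646 * 13.6079 = 2515.6190

2515.6190 units


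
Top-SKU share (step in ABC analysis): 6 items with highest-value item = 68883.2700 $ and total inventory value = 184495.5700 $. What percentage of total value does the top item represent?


Top item = 68883.2700
Total = 184495.5700
Percentage = 68883.2700 / 184495.5700 * 100 = 37.3360

37.3360%


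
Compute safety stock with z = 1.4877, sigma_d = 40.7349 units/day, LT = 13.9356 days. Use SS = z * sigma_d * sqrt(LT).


sqrt(LT) = sqrt(13.9356) = 3.7330
SS = 1.4877 * 40.7349 * 3.7330 = 226.2272

226.2272 units


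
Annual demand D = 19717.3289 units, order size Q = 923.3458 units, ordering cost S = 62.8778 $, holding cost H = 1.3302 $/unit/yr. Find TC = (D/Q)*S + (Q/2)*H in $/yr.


Ordering cost = D*S/Q = 1342.7063
Holding cost = Q*H/2 = 614.1173
TC = 1342.7063 + 614.1173 = 1956.8236

1956.8236 $/yr


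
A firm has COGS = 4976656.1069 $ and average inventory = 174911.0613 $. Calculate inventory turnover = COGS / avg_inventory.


Turnover = 4976656.1069 / 174911.0613 = 28.4525

28.4525


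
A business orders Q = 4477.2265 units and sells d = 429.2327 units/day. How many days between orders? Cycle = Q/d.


Cycle = 4477.2265 / 429.2327 = 10.4308

10.4308 days


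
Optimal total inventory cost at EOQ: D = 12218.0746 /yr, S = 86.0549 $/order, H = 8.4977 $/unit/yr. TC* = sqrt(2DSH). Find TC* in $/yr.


2*D*S*H = 17869391.6384
TC* = sqrt(17869391.6384) = 4227.2203

4227.2203 $/yr


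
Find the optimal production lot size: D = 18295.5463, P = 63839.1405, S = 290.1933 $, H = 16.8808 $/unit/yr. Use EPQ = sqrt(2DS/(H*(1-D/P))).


1 - D/P = 1 - 0.2866 = 0.7134
H*(1-D/P) = 12.0430
2DS = 10618489.9122
EPQ = sqrt(881717.5077) = 938.9981

938.9981 units


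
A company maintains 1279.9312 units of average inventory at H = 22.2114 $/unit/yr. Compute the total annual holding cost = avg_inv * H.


Cost = 1279.9312 * 22.2114 = 28429.0639

28429.0639 $/yr


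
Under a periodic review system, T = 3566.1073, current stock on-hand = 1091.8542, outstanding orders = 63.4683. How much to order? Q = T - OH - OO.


Inventory position = OH + OO = 1091.8542 + 63.4683 = 1155.3225
Q = 3566.1073 - 1155.3225 = 2410.7848

2410.7848 units


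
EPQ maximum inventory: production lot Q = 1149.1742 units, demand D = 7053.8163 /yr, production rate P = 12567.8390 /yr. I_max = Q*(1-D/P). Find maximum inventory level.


D/P = 0.5613
1 - D/P = 0.4387
I_max = 1149.1742 * 0.4387 = 504.1895

504.1895 units


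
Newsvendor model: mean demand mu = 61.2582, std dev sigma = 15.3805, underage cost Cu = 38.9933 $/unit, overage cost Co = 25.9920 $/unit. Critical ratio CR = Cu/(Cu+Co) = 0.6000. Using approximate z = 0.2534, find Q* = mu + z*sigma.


CR = Cu/(Cu+Co) = 38.9933/(38.9933+25.9920) = 0.6000
z = 0.2534
Q* = 61.2582 + 0.2534 * 15.3805 = 65.1556

65.1556 units


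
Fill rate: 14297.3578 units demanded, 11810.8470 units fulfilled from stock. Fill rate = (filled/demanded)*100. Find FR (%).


FR = 11810.8470 / 14297.3578 * 100 = 82.6086

82.6086%


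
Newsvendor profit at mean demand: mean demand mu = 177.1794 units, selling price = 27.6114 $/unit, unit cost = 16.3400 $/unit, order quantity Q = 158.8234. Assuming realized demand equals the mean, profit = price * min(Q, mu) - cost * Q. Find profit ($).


Sales at mu = min(158.8234, 177.1794) = 158.8234
Revenue = 27.6114 * 158.8234 = 4385.3364
Total cost = 16.3400 * 158.8234 = 2595.1744
Profit = 4385.3364 - 2595.1744 = 1790.1621

1790.1621 $


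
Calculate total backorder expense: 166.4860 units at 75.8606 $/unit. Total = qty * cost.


Total = 166.4860 * 75.8606 = 12629.7279

12629.7279 $


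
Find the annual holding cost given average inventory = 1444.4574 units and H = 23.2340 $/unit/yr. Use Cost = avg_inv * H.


Cost = 1444.4574 * 23.2340 = 33560.5232

33560.5232 $/yr


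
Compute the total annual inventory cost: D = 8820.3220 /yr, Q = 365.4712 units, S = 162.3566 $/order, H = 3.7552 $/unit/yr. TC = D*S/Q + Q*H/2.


Ordering cost = D*S/Q = 3918.3320
Holding cost = Q*H/2 = 686.2087
TC = 3918.3320 + 686.2087 = 4604.5407

4604.5407 $/yr


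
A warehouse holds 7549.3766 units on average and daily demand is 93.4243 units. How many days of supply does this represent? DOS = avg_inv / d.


DOS = 7549.3766 / 93.4243 = 80.8074

80.8074 days


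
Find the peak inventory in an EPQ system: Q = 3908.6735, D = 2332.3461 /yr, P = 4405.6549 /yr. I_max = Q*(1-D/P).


D/P = 0.5294
1 - D/P = 0.4706
I_max = 3908.6735 * 0.4706 = 1839.4285

1839.4285 units


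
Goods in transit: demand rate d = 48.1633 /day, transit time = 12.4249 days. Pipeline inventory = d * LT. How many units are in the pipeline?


Pipeline = 48.1633 * 12.4249 = 598.4242

598.4242 units


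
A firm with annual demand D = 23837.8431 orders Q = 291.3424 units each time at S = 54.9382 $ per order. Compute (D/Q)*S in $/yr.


Number of orders = D/Q = 81.8207
Cost = 81.8207 * 54.9382 = 4495.0827

4495.0827 $/yr


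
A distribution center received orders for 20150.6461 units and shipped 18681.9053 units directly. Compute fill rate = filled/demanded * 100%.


FR = 18681.9053 / 20150.6461 * 100 = 92.7112

92.7112%


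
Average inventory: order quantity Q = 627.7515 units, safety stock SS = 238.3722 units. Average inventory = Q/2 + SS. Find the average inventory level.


Q/2 = 313.8757
Avg = 313.8757 + 238.3722 = 552.2479

552.2479 units


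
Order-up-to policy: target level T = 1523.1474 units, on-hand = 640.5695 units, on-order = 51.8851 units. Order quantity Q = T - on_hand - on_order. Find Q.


Inventory position = OH + OO = 640.5695 + 51.8851 = 692.4546
Q = 1523.1474 - 692.4546 = 830.6928

830.6928 units


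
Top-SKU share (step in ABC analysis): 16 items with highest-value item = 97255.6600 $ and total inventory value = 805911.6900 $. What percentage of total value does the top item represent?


Top item = 97255.6600
Total = 805911.6900
Percentage = 97255.6600 / 805911.6900 * 100 = 12.0678

12.0678%


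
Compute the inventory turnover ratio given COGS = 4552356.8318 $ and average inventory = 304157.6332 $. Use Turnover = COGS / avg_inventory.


Turnover = 4552356.8318 / 304157.6332 = 14.9671

14.9671


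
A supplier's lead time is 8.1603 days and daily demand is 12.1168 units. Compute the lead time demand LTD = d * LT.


LTD = 12.1168 * 8.1603 = 98.8767

98.8767 units


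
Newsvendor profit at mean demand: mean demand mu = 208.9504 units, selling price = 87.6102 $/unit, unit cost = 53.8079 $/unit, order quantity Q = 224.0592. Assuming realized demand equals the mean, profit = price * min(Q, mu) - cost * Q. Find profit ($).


Sales at mu = min(224.0592, 208.9504) = 208.9504
Revenue = 87.6102 * 208.9504 = 18306.1863
Total cost = 53.8079 * 224.0592 = 12056.1550
Profit = 18306.1863 - 12056.1550 = 6250.0313

6250.0313 $


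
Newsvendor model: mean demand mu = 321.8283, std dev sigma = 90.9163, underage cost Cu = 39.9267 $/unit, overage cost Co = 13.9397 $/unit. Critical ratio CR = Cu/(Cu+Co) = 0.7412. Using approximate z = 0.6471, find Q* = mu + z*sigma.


CR = Cu/(Cu+Co) = 39.9267/(39.9267+13.9397) = 0.7412
z = 0.6471
Q* = 321.8283 + 0.6471 * 90.9163 = 380.6602

380.6602 units


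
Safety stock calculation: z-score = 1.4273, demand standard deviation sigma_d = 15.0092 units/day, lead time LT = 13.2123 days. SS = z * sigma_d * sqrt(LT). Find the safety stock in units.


sqrt(LT) = sqrt(13.2123) = 3.6349
SS = 1.4273 * 15.0092 * 3.6349 = 77.8685

77.8685 units


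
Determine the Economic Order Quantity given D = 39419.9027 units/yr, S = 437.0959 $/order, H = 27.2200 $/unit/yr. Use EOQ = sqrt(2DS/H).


2*D*S = 2 * 39419.9027 * 437.0959 = 34460555.6971
2*D*S/H = 1266001.3114
EOQ = sqrt(1266001.3114) = 1125.1672

1125.1672 units


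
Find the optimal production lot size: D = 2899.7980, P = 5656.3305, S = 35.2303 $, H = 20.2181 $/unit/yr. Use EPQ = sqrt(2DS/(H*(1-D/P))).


1 - D/P = 1 - 0.5127 = 0.4873
H*(1-D/P) = 9.8530
2DS = 204321.5070
EPQ = sqrt(20736.9749) = 144.0034

144.0034 units


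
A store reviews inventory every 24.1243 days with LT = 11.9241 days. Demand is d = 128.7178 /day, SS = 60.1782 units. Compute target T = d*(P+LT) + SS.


P + LT = 36.0484
d*(P+LT) = 128.7178 * 36.0484 = 4640.0707
T = 4640.0707 + 60.1782 = 4700.2489

4700.2489 units


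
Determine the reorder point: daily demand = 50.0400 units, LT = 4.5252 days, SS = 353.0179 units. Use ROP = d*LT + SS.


d*LT = 50.0400 * 4.5252 = 226.4410
ROP = 226.4410 + 353.0179 = 579.4589

579.4589 units


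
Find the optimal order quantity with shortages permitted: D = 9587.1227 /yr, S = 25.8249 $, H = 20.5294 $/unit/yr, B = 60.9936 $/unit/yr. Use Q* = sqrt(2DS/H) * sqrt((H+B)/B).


sqrt(2DS/H) = 155.3068
sqrt((H+B)/B) = 1.1561
Q* = 155.3068 * 1.1561 = 179.5512

179.5512 units


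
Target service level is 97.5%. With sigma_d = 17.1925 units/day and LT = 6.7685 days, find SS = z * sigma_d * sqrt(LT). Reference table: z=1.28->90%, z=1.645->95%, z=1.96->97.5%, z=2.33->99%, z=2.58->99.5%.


From the table, SL = 97.5% corresponds to z = 1.96
sqrt(LT) = sqrt(6.7685) = 2.6016
SS = 1.96 * 17.1925 * 2.6016 = 87.6680

87.6680 units


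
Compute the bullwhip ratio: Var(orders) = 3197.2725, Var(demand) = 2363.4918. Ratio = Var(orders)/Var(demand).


BW = 3197.2725 / 2363.4918 = 1.3528

1.3528


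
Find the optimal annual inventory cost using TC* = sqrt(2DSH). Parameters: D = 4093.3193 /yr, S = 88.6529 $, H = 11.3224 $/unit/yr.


2*D*S*H = 8217449.7918
TC* = sqrt(8217449.7918) = 2866.6095

2866.6095 $/yr


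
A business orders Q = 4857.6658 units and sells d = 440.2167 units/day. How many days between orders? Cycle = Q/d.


Cycle = 4857.6658 / 440.2167 = 11.0347

11.0347 days


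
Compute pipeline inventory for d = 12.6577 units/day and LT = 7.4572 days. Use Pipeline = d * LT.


Pipeline = 12.6577 * 7.4572 = 94.3910

94.3910 units


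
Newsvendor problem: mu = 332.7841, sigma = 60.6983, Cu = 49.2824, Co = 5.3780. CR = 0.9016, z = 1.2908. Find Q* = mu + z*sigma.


CR = Cu/(Cu+Co) = 49.2824/(49.2824+5.3780) = 0.9016
z = 1.2908
Q* = 332.7841 + 1.2908 * 60.6983 = 411.1335

411.1335 units


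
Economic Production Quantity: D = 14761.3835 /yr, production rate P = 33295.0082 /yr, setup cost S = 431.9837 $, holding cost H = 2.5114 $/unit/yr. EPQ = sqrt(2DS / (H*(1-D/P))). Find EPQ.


1 - D/P = 1 - 0.4434 = 0.5566
H*(1-D/P) = 1.3980
2DS = 12753354.1229
EPQ = sqrt(9122781.8689) = 3020.3943

3020.3943 units


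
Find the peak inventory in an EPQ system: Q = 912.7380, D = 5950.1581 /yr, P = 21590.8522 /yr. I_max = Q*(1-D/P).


D/P = 0.2756
1 - D/P = 0.7244
I_max = 912.7380 * 0.7244 = 661.1993

661.1993 units


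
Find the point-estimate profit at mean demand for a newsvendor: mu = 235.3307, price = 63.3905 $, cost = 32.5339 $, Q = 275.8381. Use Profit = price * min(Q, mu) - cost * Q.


Sales at mu = min(275.8381, 235.3307) = 235.3307
Revenue = 63.3905 * 235.3307 = 14917.7307
Total cost = 32.5339 * 275.8381 = 8974.0892
Profit = 14917.7307 - 8974.0892 = 5943.6416

5943.6416 $


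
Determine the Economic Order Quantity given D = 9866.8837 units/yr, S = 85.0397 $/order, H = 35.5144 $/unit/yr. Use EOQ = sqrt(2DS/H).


2*D*S = 2 * 9866.8837 * 85.0397 = 1678153.6596
2*D*S/H = 47252.7668
EOQ = sqrt(47252.7668) = 217.3770

217.3770 units


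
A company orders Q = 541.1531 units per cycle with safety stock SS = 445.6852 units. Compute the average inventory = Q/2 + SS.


Q/2 = 270.5765
Avg = 270.5765 + 445.6852 = 716.2618

716.2618 units


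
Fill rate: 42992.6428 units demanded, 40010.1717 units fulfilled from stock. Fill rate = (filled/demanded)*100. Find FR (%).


FR = 40010.1717 / 42992.6428 * 100 = 93.0628

93.0628%


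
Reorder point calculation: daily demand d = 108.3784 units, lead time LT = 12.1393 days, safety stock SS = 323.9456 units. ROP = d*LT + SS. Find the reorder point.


d*LT = 108.3784 * 12.1393 = 1315.6379
ROP = 1315.6379 + 323.9456 = 1639.5835

1639.5835 units


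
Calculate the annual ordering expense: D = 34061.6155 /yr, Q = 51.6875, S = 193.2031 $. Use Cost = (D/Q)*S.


Number of orders = D/Q = 658.9914
Cost = 658.9914 * 193.2031 = 127319.1721

127319.1721 $/yr


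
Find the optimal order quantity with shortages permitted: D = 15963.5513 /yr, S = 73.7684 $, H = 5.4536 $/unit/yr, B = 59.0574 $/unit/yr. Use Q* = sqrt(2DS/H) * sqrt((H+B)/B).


sqrt(2DS/H) = 657.1633
sqrt((H+B)/B) = 1.0452
Q* = 657.1633 * 1.0452 = 686.8360

686.8360 units


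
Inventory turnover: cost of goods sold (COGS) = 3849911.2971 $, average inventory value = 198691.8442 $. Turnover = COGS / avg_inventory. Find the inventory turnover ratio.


Turnover = 3849911.2971 / 198691.8442 = 19.3763

19.3763


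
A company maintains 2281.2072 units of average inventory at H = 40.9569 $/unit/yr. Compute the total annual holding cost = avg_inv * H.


Cost = 2281.2072 * 40.9569 = 93431.1752

93431.1752 $/yr


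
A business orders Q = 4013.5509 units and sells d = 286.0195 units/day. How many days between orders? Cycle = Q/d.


Cycle = 4013.5509 / 286.0195 = 14.0324

14.0324 days


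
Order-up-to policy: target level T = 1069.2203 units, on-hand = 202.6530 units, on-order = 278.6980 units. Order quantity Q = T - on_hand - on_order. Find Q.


Inventory position = OH + OO = 202.6530 + 278.6980 = 481.3510
Q = 1069.2203 - 481.3510 = 587.8693

587.8693 units


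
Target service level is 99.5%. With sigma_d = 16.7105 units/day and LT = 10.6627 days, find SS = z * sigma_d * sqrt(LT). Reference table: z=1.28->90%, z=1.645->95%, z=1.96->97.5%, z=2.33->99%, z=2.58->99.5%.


From the table, SL = 99.5% corresponds to z = 2.58
sqrt(LT) = sqrt(10.6627) = 3.2654
SS = 2.58 * 16.7105 * 3.2654 = 140.7806

140.7806 units


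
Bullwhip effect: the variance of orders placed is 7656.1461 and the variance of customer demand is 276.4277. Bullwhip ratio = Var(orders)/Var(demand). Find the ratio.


BW = 7656.1461 / 276.4277 = 27.6967

27.6967


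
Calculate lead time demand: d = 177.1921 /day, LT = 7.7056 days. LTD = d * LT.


LTD = 177.1921 * 7.7056 = 1365.3714

1365.3714 units


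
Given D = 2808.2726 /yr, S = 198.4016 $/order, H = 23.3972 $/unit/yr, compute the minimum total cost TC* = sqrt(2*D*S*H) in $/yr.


2*D*S*H = 26072238.2388
TC* = sqrt(26072238.2388) = 5106.0981

5106.0981 $/yr
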